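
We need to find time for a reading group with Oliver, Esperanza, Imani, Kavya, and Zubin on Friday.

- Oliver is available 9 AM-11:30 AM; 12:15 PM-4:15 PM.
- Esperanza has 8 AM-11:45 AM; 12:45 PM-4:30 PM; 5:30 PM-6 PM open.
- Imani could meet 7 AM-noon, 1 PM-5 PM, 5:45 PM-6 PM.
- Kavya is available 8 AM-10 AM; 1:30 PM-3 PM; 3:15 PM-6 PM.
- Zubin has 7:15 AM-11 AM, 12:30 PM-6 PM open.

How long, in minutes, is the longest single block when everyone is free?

Oliver ∩ Esperanza: 09:00-11:30, 12:45-16:15.
Oliver ∩ Esperanza ∩ Imani: 09:00-11:30, 13:00-16:15.
Oliver ∩ Esperanza ∩ Imani ∩ Kavya: 09:00-10:00, 13:30-15:00, 15:15-16:15.
Oliver ∩ Esperanza ∩ Imani ∩ Kavya ∩ Zubin: 09:00-10:00, 13:30-15:00, 15:15-16:15.
So the common availability across everyone is 09:00-10:00, 13:30-15:00, 15:15-16:15.
The longest is 13:30-15:00 at 90 minutes.

90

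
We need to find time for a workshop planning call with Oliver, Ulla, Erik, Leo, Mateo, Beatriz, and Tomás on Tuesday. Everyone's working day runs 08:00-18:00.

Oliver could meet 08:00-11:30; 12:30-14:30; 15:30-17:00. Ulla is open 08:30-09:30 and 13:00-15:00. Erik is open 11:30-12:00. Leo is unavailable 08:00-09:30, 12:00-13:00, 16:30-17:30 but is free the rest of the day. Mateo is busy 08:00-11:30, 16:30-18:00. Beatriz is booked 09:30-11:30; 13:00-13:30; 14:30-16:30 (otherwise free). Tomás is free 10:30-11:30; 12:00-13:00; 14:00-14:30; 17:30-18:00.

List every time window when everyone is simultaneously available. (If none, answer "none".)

none

Oliver free: 08:00-11:30, 12:30-14:30, 15:30-17:00.
Ulla free: 08:30-09:30, 13:00-15:00.
Erik free: 11:30-12:00.
Leo free: 09:30-12:00, 13:00-16:30, 17:30-18:00 (invert busy blocks within the working day).
Mateo free: 11:30-16:30 (invert busy blocks within the working day).
Beatriz free: 08:00-09:30, 11:30-13:00, 13:30-14:30, 16:30-18:00 (invert busy blocks within the working day).
Tomás free: 10:30-11:30, 12:00-13:00, 14:00-14:30, 17:30-18:00.
Oliver ∩ Ulla: 08:30-09:30, 13:00-14:30.
Oliver ∩ Ulla ∩ Erik: ∅.
Oliver ∩ Ulla ∩ Erik ∩ Leo: ∅.
Oliver ∩ Ulla ∩ Erik ∩ Leo ∩ Mateo: ∅.
Oliver ∩ Ulla ∩ Erik ∩ Leo ∩ Mateo ∩ Beatriz: ∅.
Oliver ∩ Ulla ∩ Erik ∩ Leo ∩ Mateo ∩ Beatriz ∩ Tomás: ∅.
There is no time when everyone is free.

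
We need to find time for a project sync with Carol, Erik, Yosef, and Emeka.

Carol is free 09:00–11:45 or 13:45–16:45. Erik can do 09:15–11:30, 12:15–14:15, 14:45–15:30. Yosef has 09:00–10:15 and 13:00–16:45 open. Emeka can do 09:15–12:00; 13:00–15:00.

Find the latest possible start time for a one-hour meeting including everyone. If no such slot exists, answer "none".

09:15

Carol ∩ Erik: 09:15-11:30, 13:45-14:15, 14:45-15:30.
Carol ∩ Erik ∩ Yosef: 09:15-10:15, 13:45-14:15, 14:45-15:30.
Carol ∩ Erik ∩ Yosef ∩ Emeka: 09:15-10:15, 13:45-14:15, 14:45-15:00.
Those are the intersection windows.
The last common window of at least 60 minutes is 09:15-10:15; a 60-minute meeting can start as late as 09:15 and still end by 10:15.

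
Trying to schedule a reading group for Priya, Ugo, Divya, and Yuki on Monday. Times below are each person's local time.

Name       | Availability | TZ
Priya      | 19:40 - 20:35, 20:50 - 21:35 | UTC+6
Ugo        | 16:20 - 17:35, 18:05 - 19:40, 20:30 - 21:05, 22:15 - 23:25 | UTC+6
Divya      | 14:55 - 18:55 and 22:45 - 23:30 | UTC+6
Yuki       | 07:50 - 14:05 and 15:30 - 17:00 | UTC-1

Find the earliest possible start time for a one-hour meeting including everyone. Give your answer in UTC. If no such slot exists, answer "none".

Priya in UTC: 13:40-14:35, 14:50-15:35 (subtract 6h to convert from UTC+6).
Ugo in UTC: 10:20-11:35, 12:05-13:40, 14:30-15:05, 16:15-17:25 (subtract 6h to convert from UTC+6).
Divya in UTC: 08:55-12:55, 16:45-17:30 (subtract 6h to convert from UTC+6).
Yuki in UTC: 08:50-15:05, 16:30-18:00 (add 1h to convert from UTC-1).
Priya ∩ Ugo: 14:30-14:35, 14:50-15:05.
Priya ∩ Ugo ∩ Divya: ∅.
Priya ∩ Ugo ∩ Divya ∩ Yuki: ∅.
There is no time when everyone is free.
No common window is at least 60 minutes long.

none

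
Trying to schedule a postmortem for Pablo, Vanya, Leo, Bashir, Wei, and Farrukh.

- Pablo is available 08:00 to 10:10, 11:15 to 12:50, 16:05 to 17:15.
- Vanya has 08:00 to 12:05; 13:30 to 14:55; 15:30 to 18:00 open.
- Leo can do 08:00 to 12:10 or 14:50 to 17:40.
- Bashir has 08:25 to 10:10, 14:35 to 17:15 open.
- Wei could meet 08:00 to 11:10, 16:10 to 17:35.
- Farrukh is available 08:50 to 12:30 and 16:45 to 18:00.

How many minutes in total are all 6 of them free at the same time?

110

Pablo ∩ Vanya: 08:00-10:10, 11:15-12:05, 16:05-17:15.
Pablo ∩ Vanya ∩ Leo: 08:00-10:10, 11:15-12:05, 16:05-17:15.
Pablo ∩ Vanya ∩ Leo ∩ Bashir: 08:25-10:10, 16:05-17:15.
Pablo ∩ Vanya ∩ Leo ∩ Bashir ∩ Wei: 08:25-10:10, 16:10-17:15.
Pablo ∩ Vanya ∩ Leo ∩ Bashir ∩ Wei ∩ Farrukh: 08:50-10:10, 16:45-17:15.
Those are the intersection windows.
Summing the common windows: 80 + 30 = 110 minutes.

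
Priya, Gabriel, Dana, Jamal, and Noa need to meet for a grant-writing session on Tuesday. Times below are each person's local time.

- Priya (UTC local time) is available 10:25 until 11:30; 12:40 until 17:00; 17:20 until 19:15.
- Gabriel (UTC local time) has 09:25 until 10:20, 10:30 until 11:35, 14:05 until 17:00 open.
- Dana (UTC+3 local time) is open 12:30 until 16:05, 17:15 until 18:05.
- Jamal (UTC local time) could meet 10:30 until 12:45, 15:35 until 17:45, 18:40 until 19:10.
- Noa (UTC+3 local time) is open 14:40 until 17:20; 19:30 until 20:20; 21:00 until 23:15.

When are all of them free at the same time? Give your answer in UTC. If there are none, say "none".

Priya in UTC: 10:25-11:30, 12:40-17:00, 17:20-19:15.
Gabriel in UTC: 09:25-10:20, 10:30-11:35, 14:05-17:00.
Dana in UTC: 09:30-13:05, 14:15-15:05 (subtract 3h to convert from UTC+3).
Jamal in UTC: 10:30-12:45, 15:35-17:45, 18:40-19:10.
Noa in UTC: 11:40-14:20, 16:30-17:20, 18:00-20:15 (subtract 3h to convert from UTC+3).
Priya ∩ Gabriel: 10:30-11:30, 14:05-17:00.
Priya ∩ Gabriel ∩ Dana: 10:30-11:30, 14:15-15:05.
Priya ∩ Gabriel ∩ Dana ∩ Jamal: 10:30-11:30.
Priya ∩ Gabriel ∩ Dana ∩ Jamal ∩ Noa: ∅.
There is no time when everyone is free.

none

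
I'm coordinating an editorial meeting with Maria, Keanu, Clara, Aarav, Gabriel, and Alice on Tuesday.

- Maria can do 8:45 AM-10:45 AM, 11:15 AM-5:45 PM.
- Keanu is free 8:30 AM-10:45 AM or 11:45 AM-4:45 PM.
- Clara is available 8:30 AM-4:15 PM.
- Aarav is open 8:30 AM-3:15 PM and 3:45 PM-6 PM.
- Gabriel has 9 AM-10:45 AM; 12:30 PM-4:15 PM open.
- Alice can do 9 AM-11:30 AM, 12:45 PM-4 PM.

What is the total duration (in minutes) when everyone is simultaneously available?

Maria ∩ Keanu: 08:45-10:45, 11:45-16:45.
Maria ∩ Keanu ∩ Clara: 08:45-10:45, 11:45-16:15.
Maria ∩ Keanu ∩ Clara ∩ Aarav: 08:45-10:45, 11:45-15:15, 15:45-16:15.
Maria ∩ Keanu ∩ Clara ∩ Aarav ∩ Gabriel: 09:00-10:45, 12:30-15:15, 15:45-16:15.
Maria ∩ Keanu ∩ Clara ∩ Aarav ∩ Gabriel ∩ Alice: 09:00-10:45, 12:45-15:15, 15:45-16:00.
So the common availability across everyone is 09:00-10:45, 12:45-15:15, 15:45-16:00.
Summing the common windows: 105 + 150 + 15 = 270 minutes.

270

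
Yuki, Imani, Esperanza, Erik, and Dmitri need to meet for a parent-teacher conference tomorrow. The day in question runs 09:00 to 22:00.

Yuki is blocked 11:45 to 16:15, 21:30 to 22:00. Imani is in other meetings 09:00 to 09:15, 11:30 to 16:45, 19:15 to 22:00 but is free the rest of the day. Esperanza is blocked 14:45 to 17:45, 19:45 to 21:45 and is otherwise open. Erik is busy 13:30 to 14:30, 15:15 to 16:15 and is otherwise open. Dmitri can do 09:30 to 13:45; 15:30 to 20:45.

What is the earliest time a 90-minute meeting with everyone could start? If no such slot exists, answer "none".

09:30

Yuki free: 09:00-11:45, 16:15-21:30 (invert busy blocks within the working day).
Imani free: 09:15-11:30, 16:45-19:15 (invert busy blocks within the working day).
Esperanza free: 09:00-14:45, 17:45-19:45, 21:45-22:00 (invert busy blocks within the working day).
Erik free: 09:00-13:30, 14:30-15:15, 16:15-22:00 (invert busy blocks within the working day).
Dmitri free: 09:30-13:45, 15:30-20:45.
Yuki ∩ Imani: 09:15-11:30, 16:45-19:15.
Yuki ∩ Imani ∩ Esperanza: 09:15-11:30, 17:45-19:15.
Yuki ∩ Imani ∩ Esperanza ∩ Erik: 09:15-11:30, 17:45-19:15.
Yuki ∩ Imani ∩ Esperanza ∩ Erik ∩ Dmitri: 09:30-11:30, 17:45-19:15.
So the common availability across everyone is 09:30-11:30, 17:45-19:15.
The first common window of at least 90 minutes is 09:30-11:30, so the earliest start is 09:30.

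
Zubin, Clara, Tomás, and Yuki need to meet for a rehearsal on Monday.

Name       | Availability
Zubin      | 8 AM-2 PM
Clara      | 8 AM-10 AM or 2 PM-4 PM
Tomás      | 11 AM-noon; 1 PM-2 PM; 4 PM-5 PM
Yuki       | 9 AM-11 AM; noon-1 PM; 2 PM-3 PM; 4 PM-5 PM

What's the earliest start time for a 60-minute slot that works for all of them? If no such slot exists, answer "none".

none

Zubin ∩ Clara: 08:00-10:00.
Zubin ∩ Clara ∩ Tomás: ∅.
Zubin ∩ Clara ∩ Tomás ∩ Yuki: ∅.
There is no time when everyone is free.
No common window is at least 60 minutes long.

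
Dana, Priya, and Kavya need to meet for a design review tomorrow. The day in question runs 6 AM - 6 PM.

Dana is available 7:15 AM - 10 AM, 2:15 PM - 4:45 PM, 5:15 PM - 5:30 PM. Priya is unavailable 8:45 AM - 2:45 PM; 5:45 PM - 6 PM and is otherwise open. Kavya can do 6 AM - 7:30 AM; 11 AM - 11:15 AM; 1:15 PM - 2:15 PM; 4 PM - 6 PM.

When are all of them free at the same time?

07:15-07:30, 16:00-16:45, 17:15-17:30

Dana free: 07:15-10:00, 14:15-16:45, 17:15-17:30.
Priya free: 06:00-08:45, 14:45-17:45 (invert busy blocks within the working day).
Kavya free: 06:00-07:30, 11:00-11:15, 13:15-14:15, 16:00-18:00.
Dana ∩ Priya: 07:15-08:45, 14:45-16:45, 17:15-17:30.
Dana ∩ Priya ∩ Kavya: 07:15-07:30, 16:00-16:45, 17:15-17:30.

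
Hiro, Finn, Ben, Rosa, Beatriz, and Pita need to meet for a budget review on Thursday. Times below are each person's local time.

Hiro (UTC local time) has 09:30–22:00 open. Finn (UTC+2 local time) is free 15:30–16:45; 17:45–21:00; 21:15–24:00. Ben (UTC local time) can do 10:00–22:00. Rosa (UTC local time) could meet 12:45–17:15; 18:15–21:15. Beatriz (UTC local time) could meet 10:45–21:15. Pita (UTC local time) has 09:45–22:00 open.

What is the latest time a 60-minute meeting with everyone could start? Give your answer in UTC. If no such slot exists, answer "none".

Hiro in UTC: 09:30-22:00.
Finn in UTC: 13:30-14:45, 15:45-19:00, 19:15-22:00 (subtract 2h to convert from UTC+2).
Ben in UTC: 10:00-22:00.
Rosa in UTC: 12:45-17:15, 18:15-21:15.
Beatriz in UTC: 10:45-21:15.
Pita in UTC: 09:45-22:00.
Hiro ∩ Finn: 13:30-14:45, 15:45-19:00, 19:15-22:00.
Hiro ∩ Finn ∩ Ben: 13:30-14:45, 15:45-19:00, 19:15-22:00.
Hiro ∩ Finn ∩ Ben ∩ Rosa: 13:30-14:45, 15:45-17:15, 18:15-19:00, 19:15-21:15.
Hiro ∩ Finn ∩ Ben ∩ Rosa ∩ Beatriz: 13:30-14:45, 15:45-17:15, 18:15-19:00, 19:15-21:15.
Hiro ∩ Finn ∩ Ben ∩ Rosa ∩ Beatriz ∩ Pita: 13:30-14:45, 15:45-17:15, 18:15-19:00, 19:15-21:15.
The last common window of at least 60 minutes is 19:15-21:15; a 60-minute meeting can start as late as 20:15 and still end by 21:15.

20:15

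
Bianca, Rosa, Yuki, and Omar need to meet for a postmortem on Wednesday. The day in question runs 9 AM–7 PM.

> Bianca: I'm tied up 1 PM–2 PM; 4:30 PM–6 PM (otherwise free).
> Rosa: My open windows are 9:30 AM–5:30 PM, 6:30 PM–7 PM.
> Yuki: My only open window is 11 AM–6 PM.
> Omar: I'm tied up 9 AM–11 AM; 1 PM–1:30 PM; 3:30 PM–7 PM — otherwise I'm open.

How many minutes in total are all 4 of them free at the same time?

210

Bianca free: 09:00-13:00, 14:00-16:30, 18:00-19:00 (invert busy blocks within the working day).
Rosa free: 09:30-17:30, 18:30-19:00.
Yuki free: 11:00-18:00.
Omar free: 11:00-13:00, 13:30-15:30 (invert busy blocks within the working day).
Bianca ∩ Rosa: 09:30-13:00, 14:00-16:30, 18:30-19:00.
Bianca ∩ Rosa ∩ Yuki: 11:00-13:00, 14:00-16:30.
Bianca ∩ Rosa ∩ Yuki ∩ Omar: 11:00-13:00, 14:00-15:30.
Those are the intersection windows.
Summing the common windows: 120 + 90 = 210 minutes.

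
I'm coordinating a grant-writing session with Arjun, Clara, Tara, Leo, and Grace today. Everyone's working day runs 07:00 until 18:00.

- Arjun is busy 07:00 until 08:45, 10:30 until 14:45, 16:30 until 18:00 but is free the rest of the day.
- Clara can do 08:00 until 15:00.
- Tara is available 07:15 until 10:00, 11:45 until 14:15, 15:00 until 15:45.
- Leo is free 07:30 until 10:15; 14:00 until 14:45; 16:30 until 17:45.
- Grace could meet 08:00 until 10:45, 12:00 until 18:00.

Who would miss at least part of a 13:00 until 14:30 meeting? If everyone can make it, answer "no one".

Arjun free: 08:45-10:30, 14:45-16:30 (invert busy blocks within the working day).
Clara free: 08:00-15:00.
Tara free: 07:15-10:00, 11:45-14:15, 15:00-15:45.
Leo free: 07:30-10:15, 14:00-14:45, 16:30-17:45.
Grace free: 08:00-10:45, 12:00-18:00.
Arjun: not fully free for 13:00-14:30. Clara: free for 13:00-14:30. Tara: not fully free for 13:00-14:30. Leo: not fully free for 13:00-14:30. Grace: free for 13:00-14:30.

Arjun, Leo, Tara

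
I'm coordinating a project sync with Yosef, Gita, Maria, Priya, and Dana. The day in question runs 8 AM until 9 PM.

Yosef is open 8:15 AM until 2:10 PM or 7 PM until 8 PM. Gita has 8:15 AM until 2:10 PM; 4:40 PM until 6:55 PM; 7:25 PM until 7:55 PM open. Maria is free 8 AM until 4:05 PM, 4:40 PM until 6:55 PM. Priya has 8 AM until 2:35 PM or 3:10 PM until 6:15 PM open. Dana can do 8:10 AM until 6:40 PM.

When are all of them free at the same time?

08:15-14:10

Yosef ∩ Gita: 08:15-14:10, 19:25-19:55.
Yosef ∩ Gita ∩ Maria: 08:15-14:10.
Yosef ∩ Gita ∩ Maria ∩ Priya: 08:15-14:10.
Yosef ∩ Gita ∩ Maria ∩ Priya ∩ Dana: 08:15-14:10.
Those are the intersection windows.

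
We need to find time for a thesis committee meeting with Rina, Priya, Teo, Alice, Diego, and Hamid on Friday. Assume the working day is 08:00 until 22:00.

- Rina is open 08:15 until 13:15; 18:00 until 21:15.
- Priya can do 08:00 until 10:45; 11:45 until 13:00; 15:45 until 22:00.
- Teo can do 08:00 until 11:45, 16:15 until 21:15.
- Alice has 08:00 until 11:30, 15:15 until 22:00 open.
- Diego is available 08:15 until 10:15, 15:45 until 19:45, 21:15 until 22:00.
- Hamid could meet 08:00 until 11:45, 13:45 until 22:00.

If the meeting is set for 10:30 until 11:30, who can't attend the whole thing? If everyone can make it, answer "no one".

Rina: free for 10:30-11:30. Priya: not fully free for 10:30-11:30. Teo: free for 10:30-11:30. Alice: free for 10:30-11:30. Diego: not fully free for 10:30-11:30. Hamid: free for 10:30-11:30.

Diego, Priya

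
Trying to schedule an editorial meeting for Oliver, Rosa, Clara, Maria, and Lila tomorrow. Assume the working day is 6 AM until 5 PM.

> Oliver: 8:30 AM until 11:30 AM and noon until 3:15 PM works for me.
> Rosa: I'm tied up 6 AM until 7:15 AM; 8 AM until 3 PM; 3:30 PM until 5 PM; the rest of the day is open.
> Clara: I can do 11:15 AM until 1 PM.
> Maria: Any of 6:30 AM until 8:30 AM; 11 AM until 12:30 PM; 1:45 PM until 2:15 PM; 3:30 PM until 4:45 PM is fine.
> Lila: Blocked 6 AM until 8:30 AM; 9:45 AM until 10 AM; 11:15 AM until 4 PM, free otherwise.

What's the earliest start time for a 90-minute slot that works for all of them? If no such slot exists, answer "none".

Oliver free: 08:30-11:30, 12:00-15:15.
Rosa free: 07:15-08:00, 15:00-15:30 (invert busy blocks within the working day).
Clara free: 11:15-13:00.
Maria free: 06:30-08:30, 11:00-12:30, 13:45-14:15, 15:30-16:45.
Lila free: 08:30-09:45, 10:00-11:15, 16:00-17:00 (invert busy blocks within the working day).
Oliver ∩ Rosa: 15:00-15:15.
Oliver ∩ Rosa ∩ Clara: ∅.
Oliver ∩ Rosa ∩ Clara ∩ Maria: ∅.
Oliver ∩ Rosa ∩ Clara ∩ Maria ∩ Lila: ∅.
There is no time when everyone is free.
No common window is at least 90 minutes long.

none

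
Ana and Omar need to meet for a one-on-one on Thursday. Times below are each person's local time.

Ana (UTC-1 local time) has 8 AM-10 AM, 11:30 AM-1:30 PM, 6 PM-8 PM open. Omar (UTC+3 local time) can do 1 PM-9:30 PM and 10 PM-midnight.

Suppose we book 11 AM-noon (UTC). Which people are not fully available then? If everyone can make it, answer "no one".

Ana

Ana in UTC: 09:00-11:00, 12:30-14:30, 19:00-21:00 (add 1h to convert from UTC-1).
Omar in UTC: 10:00-18:30, 19:00-21:00 (subtract 3h to convert from UTC+3).
Ana: not fully free for 11:00-12:00. Omar: free for 11:00-12:00.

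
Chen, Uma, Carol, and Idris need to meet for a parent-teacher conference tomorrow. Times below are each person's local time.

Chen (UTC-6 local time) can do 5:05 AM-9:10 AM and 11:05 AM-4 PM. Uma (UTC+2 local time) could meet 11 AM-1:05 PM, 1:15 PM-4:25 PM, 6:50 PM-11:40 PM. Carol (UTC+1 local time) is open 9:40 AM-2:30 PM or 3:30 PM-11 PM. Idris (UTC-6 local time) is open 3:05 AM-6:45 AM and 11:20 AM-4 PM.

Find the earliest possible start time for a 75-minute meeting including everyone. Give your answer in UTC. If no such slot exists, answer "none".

Chen in UTC: 11:05-15:10, 17:05-22:00 (add 6h to convert from UTC-6).
Uma in UTC: 09:00-11:05, 11:15-14:25, 16:50-21:40 (subtract 2h to convert from UTC+2).
Carol in UTC: 08:40-13:30, 14:30-22:00 (subtract 1h to convert from UTC+1).
Idris in UTC: 09:05-12:45, 17:20-22:00 (add 6h to convert from UTC-6).
Chen ∩ Uma: 11:15-14:25, 17:05-21:40.
Chen ∩ Uma ∩ Carol: 11:15-13:30, 17:05-21:40.
Chen ∩ Uma ∩ Carol ∩ Idris: 11:15-12:45, 17:20-21:40.
So the common availability across everyone is 11:15-12:45, 17:20-21:40.
The first common window of at least 75 minutes is 11:15-12:45, so the earliest start is 11:15.

11:15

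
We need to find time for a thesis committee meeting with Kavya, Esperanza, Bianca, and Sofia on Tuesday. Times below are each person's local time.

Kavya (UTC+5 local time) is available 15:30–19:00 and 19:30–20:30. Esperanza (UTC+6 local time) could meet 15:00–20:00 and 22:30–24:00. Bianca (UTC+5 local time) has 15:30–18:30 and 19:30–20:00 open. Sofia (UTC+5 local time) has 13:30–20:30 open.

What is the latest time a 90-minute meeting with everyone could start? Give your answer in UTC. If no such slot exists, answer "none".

12:00

Kavya in UTC: 10:30-14:00, 14:30-15:30 (subtract 5h to convert from UTC+5).
Esperanza in UTC: 09:00-14:00, 16:30-18:00 (subtract 6h to convert from UTC+6).
Bianca in UTC: 10:30-13:30, 14:30-15:00 (subtract 5h to convert from UTC+5).
Sofia in UTC: 08:30-15:30 (subtract 5h to convert from UTC+5).
Kavya ∩ Esperanza: 10:30-14:00.
Kavya ∩ Esperanza ∩ Bianca: 10:30-13:30.
Kavya ∩ Esperanza ∩ Bianca ∩ Sofia: 10:30-13:30.
Those are the intersection windows.
The last common window of at least 90 minutes is 10:30-13:30; a 90-minute meeting can start as late as 12:00 and still end by 13:30.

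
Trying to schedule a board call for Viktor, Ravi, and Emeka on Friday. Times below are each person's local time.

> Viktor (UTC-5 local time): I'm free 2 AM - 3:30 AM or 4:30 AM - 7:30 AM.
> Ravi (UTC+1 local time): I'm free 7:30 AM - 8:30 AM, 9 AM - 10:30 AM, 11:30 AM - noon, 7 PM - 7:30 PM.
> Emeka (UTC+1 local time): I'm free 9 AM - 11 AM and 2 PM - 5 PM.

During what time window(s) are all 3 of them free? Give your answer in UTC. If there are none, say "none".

Viktor in UTC: 07:00-08:30, 09:30-12:30 (add 5h to convert from UTC-5).
Ravi in UTC: 06:30-07:30, 08:00-09:30, 10:30-11:00, 18:00-18:30 (subtract 1h to convert from UTC+1).
Emeka in UTC: 08:00-10:00, 13:00-16:00 (subtract 1h to convert from UTC+1).
Viktor ∩ Ravi: 07:00-07:30, 08:00-08:30, 10:30-11:00.
Viktor ∩ Ravi ∩ Emeka: 08:00-08:30.
Those are the intersection windows.

08:00-08:30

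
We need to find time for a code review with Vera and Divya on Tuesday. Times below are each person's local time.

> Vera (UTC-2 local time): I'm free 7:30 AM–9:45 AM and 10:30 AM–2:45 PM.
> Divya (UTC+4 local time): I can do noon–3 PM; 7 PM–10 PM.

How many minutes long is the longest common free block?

Vera in UTC: 09:30-11:45, 12:30-16:45 (add 2h to convert from UTC-2).
Divya in UTC: 08:00-11:00, 15:00-18:00 (subtract 4h to convert from UTC+4).
Vera ∩ Divya: 09:30-11:00, 15:00-16:45.
Those are the intersection windows.
The longest is 15:00-16:45 at 105 minutes.

105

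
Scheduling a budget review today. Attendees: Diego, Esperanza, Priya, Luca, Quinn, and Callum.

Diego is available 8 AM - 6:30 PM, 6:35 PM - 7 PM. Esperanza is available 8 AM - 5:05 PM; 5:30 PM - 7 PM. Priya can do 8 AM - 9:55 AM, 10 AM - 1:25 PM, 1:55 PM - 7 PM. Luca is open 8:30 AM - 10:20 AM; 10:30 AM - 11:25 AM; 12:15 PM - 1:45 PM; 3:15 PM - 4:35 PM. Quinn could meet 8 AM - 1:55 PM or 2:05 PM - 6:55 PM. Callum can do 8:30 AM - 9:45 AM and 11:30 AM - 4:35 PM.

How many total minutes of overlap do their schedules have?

Diego ∩ Esperanza: 08:00-17:05, 17:30-18:30, 18:35-19:00.
Diego ∩ Esperanza ∩ Priya: 08:00-09:55, 10:00-13:25, 13:55-17:05, 17:30-18:30, 18:35-19:00.
Diego ∩ Esperanza ∩ Priya ∩ Luca: 08:30-09:55, 10:00-10:20, 10:30-11:25, 12:15-13:25, 15:15-16:35.
Diego ∩ Esperanza ∩ Priya ∩ Luca ∩ Quinn: 08:30-09:55, 10:00-10:20, 10:30-11:25, 12:15-13:25, 15:15-16:35.
Diego ∩ Esperanza ∩ Priya ∩ Luca ∩ Quinn ∩ Callum: 08:30-09:45, 12:15-13:25, 15:15-16:35.
Summing the common windows: 75 + 70 + 80 = 225 minutes.

225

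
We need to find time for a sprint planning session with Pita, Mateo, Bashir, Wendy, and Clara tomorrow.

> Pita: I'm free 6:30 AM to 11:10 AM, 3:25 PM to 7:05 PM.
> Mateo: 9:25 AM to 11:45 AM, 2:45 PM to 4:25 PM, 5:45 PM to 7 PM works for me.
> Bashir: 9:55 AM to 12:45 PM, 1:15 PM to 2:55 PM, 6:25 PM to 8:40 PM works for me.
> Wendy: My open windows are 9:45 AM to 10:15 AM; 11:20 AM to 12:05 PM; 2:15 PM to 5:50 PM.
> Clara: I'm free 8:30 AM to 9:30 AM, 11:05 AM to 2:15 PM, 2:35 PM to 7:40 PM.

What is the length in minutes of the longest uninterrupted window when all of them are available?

0

Pita ∩ Mateo: 09:25-11:10, 15:25-16:25, 17:45-19:00.
Pita ∩ Mateo ∩ Bashir: 09:55-11:10, 18:25-19:00.
Pita ∩ Mateo ∩ Bashir ∩ Wendy: 09:55-10:15.
Pita ∩ Mateo ∩ Bashir ∩ Wendy ∩ Clara: ∅.
There is no time when everyone is free.
No common window exists, so the longest block is 0 minutes.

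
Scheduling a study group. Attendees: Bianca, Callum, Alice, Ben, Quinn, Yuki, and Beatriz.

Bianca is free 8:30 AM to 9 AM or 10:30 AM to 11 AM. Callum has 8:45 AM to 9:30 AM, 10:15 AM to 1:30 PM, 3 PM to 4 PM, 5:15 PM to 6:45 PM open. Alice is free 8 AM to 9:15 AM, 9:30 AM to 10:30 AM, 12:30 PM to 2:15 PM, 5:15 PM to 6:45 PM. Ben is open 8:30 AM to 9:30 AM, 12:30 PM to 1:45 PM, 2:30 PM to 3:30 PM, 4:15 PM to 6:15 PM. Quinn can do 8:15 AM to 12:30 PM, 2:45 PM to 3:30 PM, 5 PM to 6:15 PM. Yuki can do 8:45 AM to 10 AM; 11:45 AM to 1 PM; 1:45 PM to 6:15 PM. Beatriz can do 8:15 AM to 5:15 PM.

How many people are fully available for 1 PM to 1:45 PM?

3

Alice, Ben, and Beatriz can make the full 13:00-13:45 slot — that's 3.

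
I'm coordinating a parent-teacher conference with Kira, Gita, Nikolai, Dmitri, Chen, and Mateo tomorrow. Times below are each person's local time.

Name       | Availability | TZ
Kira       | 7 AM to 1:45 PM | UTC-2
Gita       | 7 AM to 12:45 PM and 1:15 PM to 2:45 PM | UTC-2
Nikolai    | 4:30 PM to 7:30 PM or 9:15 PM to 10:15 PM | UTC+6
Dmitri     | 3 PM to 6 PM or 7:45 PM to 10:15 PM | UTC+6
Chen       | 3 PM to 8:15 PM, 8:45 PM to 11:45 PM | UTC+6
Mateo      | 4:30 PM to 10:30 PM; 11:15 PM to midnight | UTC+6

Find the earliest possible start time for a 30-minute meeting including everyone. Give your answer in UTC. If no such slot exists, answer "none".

10:30

Kira in UTC: 09:00-15:45 (add 2h to convert from UTC-2).
Gita in UTC: 09:00-14:45, 15:15-16:45 (add 2h to convert from UTC-2).
Nikolai in UTC: 10:30-13:30, 15:15-16:15 (subtract 6h to convert from UTC+6).
Dmitri in UTC: 09:00-12:00, 13:45-16:15 (subtract 6h to convert from UTC+6).
Chen in UTC: 09:00-14:15, 14:45-17:45 (subtract 6h to convert from UTC+6).
Mateo in UTC: 10:30-16:30, 17:15-18:00 (subtract 6h to convert from UTC+6).
Kira ∩ Gita: 09:00-14:45, 15:15-15:45.
Kira ∩ Gita ∩ Nikolai: 10:30-13:30, 15:15-15:45.
Kira ∩ Gita ∩ Nikolai ∩ Dmitri: 10:30-12:00, 15:15-15:45.
Kira ∩ Gita ∩ Nikolai ∩ Dmitri ∩ Chen: 10:30-12:00, 15:15-15:45.
Kira ∩ Gita ∩ Nikolai ∩ Dmitri ∩ Chen ∩ Mateo: 10:30-12:00, 15:15-15:45.
So the common availability across everyone is 10:30-12:00, 15:15-15:45.
The first common window of at least 30 minutes is 10:30-12:00, so the earliest start is 10:30.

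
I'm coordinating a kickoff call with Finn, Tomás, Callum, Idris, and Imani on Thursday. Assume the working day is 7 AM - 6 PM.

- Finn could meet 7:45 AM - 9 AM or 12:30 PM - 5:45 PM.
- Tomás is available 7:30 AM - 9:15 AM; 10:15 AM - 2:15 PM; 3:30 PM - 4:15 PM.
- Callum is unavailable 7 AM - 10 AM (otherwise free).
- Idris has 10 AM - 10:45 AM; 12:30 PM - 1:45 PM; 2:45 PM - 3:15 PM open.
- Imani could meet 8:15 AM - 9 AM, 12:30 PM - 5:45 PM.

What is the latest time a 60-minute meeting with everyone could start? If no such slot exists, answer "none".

Finn free: 07:45-09:00, 12:30-17:45.
Tomás free: 07:30-09:15, 10:15-14:15, 15:30-16:15.
Callum free: 10:00-18:00 (invert busy blocks within the working day).
Idris free: 10:00-10:45, 12:30-13:45, 14:45-15:15.
Imani free: 08:15-09:00, 12:30-17:45.
Finn ∩ Tomás: 07:45-09:00, 12:30-14:15, 15:30-16:15.
Finn ∩ Tomás ∩ Callum: 12:30-14:15, 15:30-16:15.
Finn ∩ Tomás ∩ Callum ∩ Idris: 12:30-13:45.
Finn ∩ Tomás ∩ Callum ∩ Idris ∩ Imani: 12:30-13:45.
The last common window of at least 60 minutes is 12:30-13:45; a 60-minute meeting can start as late as 12:45 and still end by 13:45.

12:45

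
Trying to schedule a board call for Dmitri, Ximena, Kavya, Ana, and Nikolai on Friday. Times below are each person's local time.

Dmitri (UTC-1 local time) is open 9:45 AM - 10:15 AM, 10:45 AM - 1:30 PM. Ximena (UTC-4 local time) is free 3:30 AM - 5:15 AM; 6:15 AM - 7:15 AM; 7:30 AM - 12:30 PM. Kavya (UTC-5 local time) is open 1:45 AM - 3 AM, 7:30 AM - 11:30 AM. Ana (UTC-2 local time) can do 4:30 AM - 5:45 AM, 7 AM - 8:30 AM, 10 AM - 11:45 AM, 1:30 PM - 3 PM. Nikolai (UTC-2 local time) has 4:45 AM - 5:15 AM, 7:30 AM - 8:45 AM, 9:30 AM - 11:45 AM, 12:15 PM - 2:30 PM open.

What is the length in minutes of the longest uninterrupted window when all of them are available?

75

Dmitri in UTC: 10:45-11:15, 11:45-14:30 (add 1h to convert from UTC-1).
Ximena in UTC: 07:30-09:15, 10:15-11:15, 11:30-16:30 (add 4h to convert from UTC-4).
Kavya in UTC: 06:45-08:00, 12:30-16:30 (add 5h to convert from UTC-5).
Ana in UTC: 06:30-07:45, 09:00-10:30, 12:00-13:45, 15:30-17:00 (add 2h to convert from UTC-2).
Nikolai in UTC: 06:45-07:15, 09:30-10:45, 11:30-13:45, 14:15-16:30 (add 2h to convert from UTC-2).
Dmitri ∩ Ximena: 10:45-11:15, 11:45-14:30.
Dmitri ∩ Ximena ∩ Kavya: 12:30-14:30.
Dmitri ∩ Ximena ∩ Kavya ∩ Ana: 12:30-13:45.
Dmitri ∩ Ximena ∩ Kavya ∩ Ana ∩ Nikolai: 12:30-13:45.
The longest is 12:30-13:45 at 75 minutes.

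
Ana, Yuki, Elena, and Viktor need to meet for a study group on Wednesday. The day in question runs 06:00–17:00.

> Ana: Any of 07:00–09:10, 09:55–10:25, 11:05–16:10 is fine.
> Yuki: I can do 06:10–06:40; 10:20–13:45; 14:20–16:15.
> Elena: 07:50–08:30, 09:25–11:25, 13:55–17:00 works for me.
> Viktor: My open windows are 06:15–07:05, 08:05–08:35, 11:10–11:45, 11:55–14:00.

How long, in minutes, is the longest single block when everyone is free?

Ana ∩ Yuki: 10:20-10:25, 11:05-13:45, 14:20-16:10.
Ana ∩ Yuki ∩ Elena: 10:20-10:25, 11:05-11:25, 14:20-16:10.
Ana ∩ Yuki ∩ Elena ∩ Viktor: 11:10-11:25.
Those are the intersection windows.
The longest is 11:10-11:25 at 15 minutes.

15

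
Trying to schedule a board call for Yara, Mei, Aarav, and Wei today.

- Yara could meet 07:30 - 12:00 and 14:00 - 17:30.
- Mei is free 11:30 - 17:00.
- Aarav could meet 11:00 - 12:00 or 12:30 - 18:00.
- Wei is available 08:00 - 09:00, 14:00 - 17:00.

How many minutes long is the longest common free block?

180

Yara ∩ Mei: 11:30-12:00, 14:00-17:00.
Yara ∩ Mei ∩ Aarav: 11:30-12:00, 14:00-17:00.
Yara ∩ Mei ∩ Aarav ∩ Wei: 14:00-17:00.
The longest is 14:00-17:00 at 180 minutes.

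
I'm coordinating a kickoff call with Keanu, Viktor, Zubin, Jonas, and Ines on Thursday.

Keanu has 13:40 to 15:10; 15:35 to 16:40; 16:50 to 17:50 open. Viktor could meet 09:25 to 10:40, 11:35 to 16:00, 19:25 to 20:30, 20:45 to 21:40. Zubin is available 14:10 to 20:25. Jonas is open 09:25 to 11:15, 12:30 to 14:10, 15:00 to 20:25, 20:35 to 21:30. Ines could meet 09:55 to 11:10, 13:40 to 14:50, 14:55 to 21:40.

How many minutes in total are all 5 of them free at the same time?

35

Keanu ∩ Viktor: 13:40-15:10, 15:35-16:00.
Keanu ∩ Viktor ∩ Zubin: 14:10-15:10, 15:35-16:00.
Keanu ∩ Viktor ∩ Zubin ∩ Jonas: 15:00-15:10, 15:35-16:00.
Keanu ∩ Viktor ∩ Zubin ∩ Jonas ∩ Ines: 15:00-15:10, 15:35-16:00.
Those are the intersection windows.
Summing the common windows: 10 + 25 = 35 minutes.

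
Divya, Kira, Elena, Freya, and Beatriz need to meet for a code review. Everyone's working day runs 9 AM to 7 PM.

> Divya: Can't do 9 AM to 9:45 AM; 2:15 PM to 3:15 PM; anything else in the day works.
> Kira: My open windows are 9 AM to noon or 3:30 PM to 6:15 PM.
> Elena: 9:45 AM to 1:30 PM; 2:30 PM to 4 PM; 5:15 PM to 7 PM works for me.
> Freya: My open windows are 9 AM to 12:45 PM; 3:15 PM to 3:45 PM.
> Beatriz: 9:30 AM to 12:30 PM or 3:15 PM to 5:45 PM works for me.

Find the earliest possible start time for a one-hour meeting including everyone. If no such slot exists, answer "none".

Divya free: 09:45-14:15, 15:15-19:00 (invert busy blocks within the working day).
Kira free: 09:00-12:00, 15:30-18:15.
Elena free: 09:45-13:30, 14:30-16:00, 17:15-19:00.
Freya free: 09:00-12:45, 15:15-15:45.
Beatriz free: 09:30-12:30, 15:15-17:45.
Divya ∩ Kira: 09:45-12:00, 15:30-18:15.
Divya ∩ Kira ∩ Elena: 09:45-12:00, 15:30-16:00, 17:15-18:15.
Divya ∩ Kira ∩ Elena ∩ Freya: 09:45-12:00, 15:30-15:45.
Divya ∩ Kira ∩ Elena ∩ Freya ∩ Beatriz: 09:45-12:00, 15:30-15:45.
So the common availability across everyone is 09:45-12:00, 15:30-15:45.
The first common window of at least 60 minutes is 09:45-12:00, so the earliest start is 09:45.

09:45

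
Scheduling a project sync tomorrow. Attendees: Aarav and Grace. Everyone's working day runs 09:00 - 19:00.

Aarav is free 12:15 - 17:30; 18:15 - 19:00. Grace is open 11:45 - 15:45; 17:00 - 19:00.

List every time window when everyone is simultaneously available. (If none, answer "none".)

Aarav ∩ Grace: 12:15-15:45, 17:00-17:30, 18:15-19:00.

12:15-15:45, 17:00-17:30, 18:15-19:00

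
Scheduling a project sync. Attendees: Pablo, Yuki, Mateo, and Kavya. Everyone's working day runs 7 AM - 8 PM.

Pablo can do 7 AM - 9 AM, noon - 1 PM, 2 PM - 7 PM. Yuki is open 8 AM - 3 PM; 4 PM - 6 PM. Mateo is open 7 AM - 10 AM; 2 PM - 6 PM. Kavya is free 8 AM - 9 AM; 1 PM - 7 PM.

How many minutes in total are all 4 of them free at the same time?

240

Pablo ∩ Yuki: 08:00-09:00, 12:00-13:00, 14:00-15:00, 16:00-18:00.
Pablo ∩ Yuki ∩ Mateo: 08:00-09:00, 14:00-15:00, 16:00-18:00.
Pablo ∩ Yuki ∩ Mateo ∩ Kavya: 08:00-09:00, 14:00-15:00, 16:00-18:00.
Those are the intersection windows.
Summing the common windows: 60 + 60 + 120 = 240 minutes.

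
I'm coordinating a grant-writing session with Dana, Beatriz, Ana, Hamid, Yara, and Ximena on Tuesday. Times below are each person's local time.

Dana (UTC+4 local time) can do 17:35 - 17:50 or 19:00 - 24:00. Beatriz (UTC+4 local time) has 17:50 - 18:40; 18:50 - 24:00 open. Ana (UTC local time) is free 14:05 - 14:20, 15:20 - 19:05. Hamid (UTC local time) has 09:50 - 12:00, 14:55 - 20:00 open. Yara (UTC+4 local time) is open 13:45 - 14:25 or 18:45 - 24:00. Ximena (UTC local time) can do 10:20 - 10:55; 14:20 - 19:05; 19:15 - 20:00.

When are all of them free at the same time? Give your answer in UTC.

Dana in UTC: 13:35-13:50, 15:00-20:00 (subtract 4h to convert from UTC+4).
Beatriz in UTC: 13:50-14:40, 14:50-20:00 (subtract 4h to convert from UTC+4).
Ana in UTC: 14:05-14:20, 15:20-19:05.
Hamid in UTC: 09:50-12:00, 14:55-20:00.
Yara in UTC: 09:45-10:25, 14:45-20:00 (subtract 4h to convert from UTC+4).
Ximena in UTC: 10:20-10:55, 14:20-19:05, 19:15-20:00.
Dana ∩ Beatriz: 15:00-20:00.
Dana ∩ Beatriz ∩ Ana: 15:20-19:05.
Dana ∩ Beatriz ∩ Ana ∩ Hamid: 15:20-19:05.
Dana ∩ Beatriz ∩ Ana ∩ Hamid ∩ Yara: 15:20-19:05.
Dana ∩ Beatriz ∩ Ana ∩ Hamid ∩ Yara ∩ Ximena: 15:20-19:05.

15:20-19:05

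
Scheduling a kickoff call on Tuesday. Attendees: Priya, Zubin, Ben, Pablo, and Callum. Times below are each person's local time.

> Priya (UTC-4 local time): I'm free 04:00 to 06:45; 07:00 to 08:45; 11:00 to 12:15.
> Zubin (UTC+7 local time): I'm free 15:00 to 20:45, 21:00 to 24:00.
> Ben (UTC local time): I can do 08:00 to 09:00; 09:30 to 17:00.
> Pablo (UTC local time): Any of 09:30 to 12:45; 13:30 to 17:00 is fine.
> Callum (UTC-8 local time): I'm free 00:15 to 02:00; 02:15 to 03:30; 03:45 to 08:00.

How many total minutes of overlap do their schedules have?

210

Priya in UTC: 08:00-10:45, 11:00-12:45, 15:00-16:15 (add 4h to convert from UTC-4).
Zubin in UTC: 08:00-13:45, 14:00-17:00 (subtract 7h to convert from UTC+7).
Ben in UTC: 08:00-09:00, 09:30-17:00.
Pablo in UTC: 09:30-12:45, 13:30-17:00.
Callum in UTC: 08:15-10:00, 10:15-11:30, 11:45-16:00 (add 8h to convert from UTC-8).
Priya ∩ Zubin: 08:00-10:45, 11:00-12:45, 15:00-16:15.
Priya ∩ Zubin ∩ Ben: 08:00-09:00, 09:30-10:45, 11:00-12:45, 15:00-16:15.
Priya ∩ Zubin ∩ Ben ∩ Pablo: 09:30-10:45, 11:00-12:45, 15:00-16:15.
Priya ∩ Zubin ∩ Ben ∩ Pablo ∩ Callum: 09:30-10:00, 10:15-10:45, 11:00-11:30, 11:45-12:45, 15:00-16:00.
Summing the common windows: 30 + 30 + 30 + 60 + 60 = 210 minutes.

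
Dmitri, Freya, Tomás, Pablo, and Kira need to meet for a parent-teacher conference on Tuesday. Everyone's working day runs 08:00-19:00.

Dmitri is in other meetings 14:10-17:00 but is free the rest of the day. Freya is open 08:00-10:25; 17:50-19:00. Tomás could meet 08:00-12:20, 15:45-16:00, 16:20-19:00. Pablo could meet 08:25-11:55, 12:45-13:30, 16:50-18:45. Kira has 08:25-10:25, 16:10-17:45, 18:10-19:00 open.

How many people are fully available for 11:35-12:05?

2

Dmitri free: 08:00-14:10, 17:00-19:00 (invert busy blocks within the working day).
Freya free: 08:00-10:25, 17:50-19:00.
Tomás free: 08:00-12:20, 15:45-16:00, 16:20-19:00.
Pablo free: 08:25-11:55, 12:45-13:30, 16:50-18:45.
Kira free: 08:25-10:25, 16:10-17:45, 18:10-19:00.
Dmitri and Tomás can make the full 11:35-12:05 slot — that's 2.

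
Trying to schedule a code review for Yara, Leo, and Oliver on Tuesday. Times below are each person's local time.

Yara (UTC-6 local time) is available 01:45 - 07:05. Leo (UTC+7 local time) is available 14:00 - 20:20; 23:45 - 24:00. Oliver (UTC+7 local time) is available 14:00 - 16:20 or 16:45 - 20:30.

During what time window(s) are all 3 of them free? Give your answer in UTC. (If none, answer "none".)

07:45-09:20, 09:45-13:05

Yara in UTC: 07:45-13:05 (add 6h to convert from UTC-6).
Leo in UTC: 07:00-13:20, 16:45-17:00 (subtract 7h to convert from UTC+7).
Oliver in UTC: 07:00-09:20, 09:45-13:30 (subtract 7h to convert from UTC+7).
Yara ∩ Leo: 07:45-13:05.
Yara ∩ Leo ∩ Oliver: 07:45-09:20, 09:45-13:05.
Those are the intersection windows.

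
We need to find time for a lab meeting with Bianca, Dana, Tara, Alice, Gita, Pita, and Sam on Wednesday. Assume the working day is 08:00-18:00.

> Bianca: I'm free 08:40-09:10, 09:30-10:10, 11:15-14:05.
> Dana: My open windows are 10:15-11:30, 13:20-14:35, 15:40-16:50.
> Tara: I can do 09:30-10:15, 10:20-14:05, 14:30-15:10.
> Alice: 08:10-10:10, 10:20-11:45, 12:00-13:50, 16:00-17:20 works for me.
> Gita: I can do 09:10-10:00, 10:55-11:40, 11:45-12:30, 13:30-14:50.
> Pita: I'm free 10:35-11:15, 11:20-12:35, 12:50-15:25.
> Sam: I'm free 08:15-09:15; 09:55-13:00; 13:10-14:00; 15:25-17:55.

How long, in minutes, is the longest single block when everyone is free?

Bianca ∩ Dana: 11:15-11:30, 13:20-14:05.
Bianca ∩ Dana ∩ Tara: 11:15-11:30, 13:20-14:05.
Bianca ∩ Dana ∩ Tara ∩ Alice: 11:15-11:30, 13:20-13:50.
Bianca ∩ Dana ∩ Tara ∩ Alice ∩ Gita: 11:15-11:30, 13:30-13:50.
Bianca ∩ Dana ∩ Tara ∩ Alice ∩ Gita ∩ Pita: 11:20-11:30, 13:30-13:50.
Bianca ∩ Dana ∩ Tara ∩ Alice ∩ Gita ∩ Pita ∩ Sam: 11:20-11:30, 13:30-13:50.
The longest is 13:30-13:50 at 20 minutes.

20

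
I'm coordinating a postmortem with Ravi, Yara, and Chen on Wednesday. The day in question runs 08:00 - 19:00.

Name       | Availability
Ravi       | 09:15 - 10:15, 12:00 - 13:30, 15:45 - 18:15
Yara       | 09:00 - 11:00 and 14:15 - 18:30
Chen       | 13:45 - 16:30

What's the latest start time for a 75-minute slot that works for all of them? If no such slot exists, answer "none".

Ravi ∩ Yara: 09:15-10:15, 15:45-18:15.
Ravi ∩ Yara ∩ Chen: 15:45-16:30.
No common window is at least 75 minutes long.

none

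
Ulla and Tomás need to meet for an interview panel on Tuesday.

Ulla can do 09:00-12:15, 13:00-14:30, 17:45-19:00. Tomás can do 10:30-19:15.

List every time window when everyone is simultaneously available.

Ulla ∩ Tomás: 10:30-12:15, 13:00-14:30, 17:45-19:00.

10:30-12:15, 13:00-14:30, 17:45-19:00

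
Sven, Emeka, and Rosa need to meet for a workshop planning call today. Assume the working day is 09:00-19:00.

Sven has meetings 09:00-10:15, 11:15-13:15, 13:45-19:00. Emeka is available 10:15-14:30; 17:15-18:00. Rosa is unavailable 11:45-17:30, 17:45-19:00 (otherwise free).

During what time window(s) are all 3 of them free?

10:15-11:15

Sven free: 10:15-11:15, 13:15-13:45 (invert busy blocks within the working day).
Emeka free: 10:15-14:30, 17:15-18:00.
Rosa free: 09:00-11:45, 17:30-17:45 (invert busy blocks within the working day).
Sven ∩ Emeka: 10:15-11:15, 13:15-13:45.
Sven ∩ Emeka ∩ Rosa: 10:15-11:15.
So the common availability across everyone is 10:15-11:15.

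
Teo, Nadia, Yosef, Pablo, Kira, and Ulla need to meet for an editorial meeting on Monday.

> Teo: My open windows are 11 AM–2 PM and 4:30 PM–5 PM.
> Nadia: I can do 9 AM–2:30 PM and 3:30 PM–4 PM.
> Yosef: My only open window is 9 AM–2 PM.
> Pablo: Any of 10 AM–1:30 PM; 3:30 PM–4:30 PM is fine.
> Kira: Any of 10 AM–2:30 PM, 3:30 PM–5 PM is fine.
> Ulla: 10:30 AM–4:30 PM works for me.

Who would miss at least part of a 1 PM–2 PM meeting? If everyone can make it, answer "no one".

Pablo

Teo: free for 13:00-14:00. Nadia: free for 13:00-14:00. Yosef: free for 13:00-14:00. Pablo: not fully free for 13:00-14:00. Kira: free for 13:00-14:00. Ulla: free for 13:00-14:00.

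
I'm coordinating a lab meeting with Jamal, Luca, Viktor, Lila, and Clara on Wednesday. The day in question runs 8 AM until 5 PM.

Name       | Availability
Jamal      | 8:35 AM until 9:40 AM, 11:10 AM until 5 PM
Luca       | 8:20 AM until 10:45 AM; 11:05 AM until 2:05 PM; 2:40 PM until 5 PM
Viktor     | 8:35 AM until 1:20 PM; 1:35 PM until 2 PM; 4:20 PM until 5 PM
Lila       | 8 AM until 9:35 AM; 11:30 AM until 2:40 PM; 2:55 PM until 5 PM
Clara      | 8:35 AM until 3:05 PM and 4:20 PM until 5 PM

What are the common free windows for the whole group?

08:35-09:35, 11:30-13:20, 13:35-14:00, 16:20-17:00

Jamal ∩ Luca: 08:35-09:40, 11:10-14:05, 14:40-17:00.
Jamal ∩ Luca ∩ Viktor: 08:35-09:40, 11:10-13:20, 13:35-14:00, 16:20-17:00.
Jamal ∩ Luca ∩ Viktor ∩ Lila: 08:35-09:35, 11:30-13:20, 13:35-14:00, 16:20-17:00.
Jamal ∩ Luca ∩ Viktor ∩ Lila ∩ Clara: 08:35-09:35, 11:30-13:20, 13:35-14:00, 16:20-17:00.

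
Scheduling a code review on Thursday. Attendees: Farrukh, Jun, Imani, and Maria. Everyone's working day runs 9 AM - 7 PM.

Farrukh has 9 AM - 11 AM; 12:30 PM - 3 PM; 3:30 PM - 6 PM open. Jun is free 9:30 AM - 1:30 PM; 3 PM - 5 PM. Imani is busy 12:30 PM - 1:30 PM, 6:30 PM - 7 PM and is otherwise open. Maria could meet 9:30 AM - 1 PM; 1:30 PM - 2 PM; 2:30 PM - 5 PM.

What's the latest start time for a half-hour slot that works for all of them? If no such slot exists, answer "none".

Farrukh free: 09:00-11:00, 12:30-15:00, 15:30-18:00.
Jun free: 09:30-13:30, 15:00-17:00.
Imani free: 09:00-12:30, 13:30-18:30 (invert busy blocks within the working day).
Maria free: 09:30-13:00, 13:30-14:00, 14:30-17:00.
Farrukh ∩ Jun: 09:30-11:00, 12:30-13:30, 15:30-17:00.
Farrukh ∩ Jun ∩ Imani: 09:30-11:00, 15:30-17:00.
Farrukh ∩ Jun ∩ Imani ∩ Maria: 09:30-11:00, 15:30-17:00.
The last common window of at least 30 minutes is 15:30-17:00; a 30-minute meeting can start as late as 16:30 and still end by 17:00.

16:30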